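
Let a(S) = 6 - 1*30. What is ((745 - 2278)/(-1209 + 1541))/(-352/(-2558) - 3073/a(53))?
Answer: -11764242/326571053 ≈ -0.036023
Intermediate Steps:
a(S) = -24 (a(S) = 6 - 30 = -24)
((745 - 2278)/(-1209 + 1541))/(-352/(-2558) - 3073/a(53)) = ((745 - 2278)/(-1209 + 1541))/(-352/(-2558) - 3073/(-24)) = (-1533/332)/(-352*(-1/2558) - 3073*(-1/24)) = (-1533*1/332)/(176/1279 + 3073/24) = -1533/(332*3934591/30696) = -1533/332*30696/3934591 = -11764242/326571053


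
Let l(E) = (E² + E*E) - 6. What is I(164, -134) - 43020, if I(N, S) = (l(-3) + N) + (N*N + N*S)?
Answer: -37924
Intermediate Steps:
l(E) = -6 + 2*E² (l(E) = (E² + E²) - 6 = 2*E² - 6 = -6 + 2*E²)
I(N, S) = 12 + N + N² + N*S (I(N, S) = ((-6 + 2*(-3)²) + N) + (N*N + N*S) = ((-6 + 2*9) + N) + (N² + N*S) = ((-6 + 18) + N) + (N² + N*S) = (12 + N) + (N² + N*S) = 12 + N + N² + N*S)
I(164, -134) - 43020 = (12 + 164 + 164² + 164*(-134)) - 43020 = (12 + 164 + 26896 - 21976) - 43020 = 5096 - 43020 = -37924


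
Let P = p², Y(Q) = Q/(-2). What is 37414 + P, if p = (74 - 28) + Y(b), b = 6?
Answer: 39263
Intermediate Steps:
Y(Q) = -Q/2 (Y(Q) = Q*(-½) = -Q/2)
p = 43 (p = (74 - 28) - ½*6 = 46 - 3 = 43)
P = 1849 (P = 43² = 1849)
37414 + P = 37414 + 1849 = 39263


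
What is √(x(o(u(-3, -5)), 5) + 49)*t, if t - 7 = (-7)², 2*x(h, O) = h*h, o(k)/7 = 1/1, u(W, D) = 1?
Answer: 196*√6 ≈ 480.10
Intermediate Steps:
o(k) = 7 (o(k) = 7*(1/1) = 7*(1*1) = 7*1 = 7)
x(h, O) = h²/2 (x(h, O) = (h*h)/2 = h²/2)
t = 56 (t = 7 + (-7)² = 7 + 49 = 56)
√(x(o(u(-3, -5)), 5) + 49)*t = √((½)*7² + 49)*56 = √((½)*49 + 49)*56 = √(49/2 + 49)*56 = √(147/2)*56 = (7*√6/2)*56 = 196*√6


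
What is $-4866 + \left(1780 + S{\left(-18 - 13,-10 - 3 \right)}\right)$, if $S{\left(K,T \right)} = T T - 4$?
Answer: $-2921$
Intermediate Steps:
$S{\left(K,T \right)} = -4 + T^{2}$ ($S{\left(K,T \right)} = T^{2} - 4 = -4 + T^{2}$)
$-4866 + \left(1780 + S{\left(-18 - 13,-10 - 3 \right)}\right) = -4866 + \left(1780 - \left(4 - \left(-10 - 3\right)^{2}\right)\right) = -4866 + \left(1780 - \left(4 - \left(-13\right)^{2}\right)\right) = -4866 + \left(1780 + \left(-4 + 169\right)\right) = -4866 + \left(1780 + 165\right) = -4866 + 1945 = -2921$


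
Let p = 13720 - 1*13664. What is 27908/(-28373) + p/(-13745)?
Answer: -385184348/389986885 ≈ -0.98769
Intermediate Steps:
p = 56 (p = 13720 - 13664 = 56)
27908/(-28373) + p/(-13745) = 27908/(-28373) + 56/(-13745) = 27908*(-1/28373) + 56*(-1/13745) = -27908/28373 - 56/13745 = -385184348/389986885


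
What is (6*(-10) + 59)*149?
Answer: -149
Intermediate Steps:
(6*(-10) + 59)*149 = (-60 + 59)*149 = -1*149 = -149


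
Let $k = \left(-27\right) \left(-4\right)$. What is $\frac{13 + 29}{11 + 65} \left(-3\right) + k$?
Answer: $\frac{4041}{38} \approx 106.34$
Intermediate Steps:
$k = 108$
$\frac{13 + 29}{11 + 65} \left(-3\right) + k = \frac{13 + 29}{11 + 65} \left(-3\right) + 108 = \frac{42}{76} \left(-3\right) + 108 = 42 \cdot \frac{1}{76} \left(-3\right) + 108 = \frac{21}{38} \left(-3\right) + 108 = - \frac{63}{38} + 108 = \frac{4041}{38}$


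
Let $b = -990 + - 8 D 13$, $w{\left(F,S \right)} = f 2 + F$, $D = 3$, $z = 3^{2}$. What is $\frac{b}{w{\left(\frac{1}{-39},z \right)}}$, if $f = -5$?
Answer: $\frac{50778}{391} \approx 129.87$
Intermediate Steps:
$z = 9$
$w{\left(F,S \right)} = -10 + F$ ($w{\left(F,S \right)} = \left(-5\right) 2 + F = -10 + F$)
$b = -1302$ ($b = -990 + \left(-8\right) 3 \cdot 13 = -990 - 312 = -1302$)
$\frac{b}{w{\left(\frac{1}{-39},z \right)}} = - \frac{1302}{-10 + \frac{1}{-39}} = - \frac{1302}{-10 - \frac{1}{39}} = - \frac{1302}{- \frac{391}{39}} = \left(-1302\right) \left(- \frac{39}{391}\right) = \frac{50778}{391}$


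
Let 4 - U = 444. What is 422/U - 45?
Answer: -10111/220 ≈ -45.959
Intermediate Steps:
U = -440 (U = 4 - 1*444 = 4 - 444 = -440)
422/U - 45 = 422/(-440) - 45 = 422*(-1/440) - 45 = -211/220 - 45 = -10111/220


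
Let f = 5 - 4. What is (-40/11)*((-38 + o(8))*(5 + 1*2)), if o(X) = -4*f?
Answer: 11760/11 ≈ 1069.1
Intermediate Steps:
f = 1
o(X) = -4 (o(X) = -4*1 = -4)
(-40/11)*((-38 + o(8))*(5 + 1*2)) = (-40/11)*((-38 - 4)*(5 + 1*2)) = (-40*1/11)*(-42*(5 + 2)) = -(-1680)*7/11 = -40/11*(-294) = 11760/11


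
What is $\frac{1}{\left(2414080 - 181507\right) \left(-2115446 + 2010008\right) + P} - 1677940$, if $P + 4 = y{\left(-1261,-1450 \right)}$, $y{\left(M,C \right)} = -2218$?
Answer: $- \frac{394983777498836241}{235398034196} \approx -1.6779 \cdot 10^{6}$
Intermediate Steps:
$P = -2222$ ($P = -4 - 2218 = -2222$)
$\frac{1}{\left(2414080 - 181507\right) \left(-2115446 + 2010008\right) + P} - 1677940 = \frac{1}{\left(2414080 - 181507\right) \left(-2115446 + 2010008\right) - 2222} - 1677940 = \frac{1}{2232573 \left(-105438\right) - 2222} - 1677940 = \frac{1}{-235398031974 - 2222} - 1677940 = \frac{1}{-235398034196} - 1677940 = - \frac{1}{235398034196} - 1677940 = - \frac{394983777498836241}{235398034196}$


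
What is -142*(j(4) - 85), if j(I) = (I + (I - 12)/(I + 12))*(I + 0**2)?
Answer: 10082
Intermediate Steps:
j(I) = I*(I + (-12 + I)/(12 + I)) (j(I) = (I + (-12 + I)/(12 + I))*(I + 0) = (I + (-12 + I)/(12 + I))*I = I*(I + (-12 + I)/(12 + I)))
-142*(j(4) - 85) = -142*(4*(-12 + 4**2 + 13*4)/(12 + 4) - 85) = -142*(4*(-12 + 16 + 52)/16 - 85) = -142*(4*(1/16)*56 - 85) = -142*(14 - 85) = -142*(-71) = 10082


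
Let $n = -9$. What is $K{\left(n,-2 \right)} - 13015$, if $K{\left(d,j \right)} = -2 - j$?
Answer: $-13015$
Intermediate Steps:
$K{\left(n,-2 \right)} - 13015 = \left(-2 - -2\right) - 13015 = \left(-2 + 2\right) - 13015 = 0 - 13015 = -13015$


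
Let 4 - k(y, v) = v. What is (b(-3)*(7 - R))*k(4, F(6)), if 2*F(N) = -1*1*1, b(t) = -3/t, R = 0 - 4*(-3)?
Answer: -45/2 ≈ -22.500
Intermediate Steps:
R = 12 (R = 0 + 12 = 12)
F(N) = -½ (F(N) = (-1*1*1)/2 = (-1*1)/2 = (½)*(-1) = -½)
k(y, v) = 4 - v
(b(-3)*(7 - R))*k(4, F(6)) = ((-3/(-3))*(7 - 1*12))*(4 - 1*(-½)) = ((-3*(-⅓))*(7 - 12))*(4 + ½) = (1*(-5))*(9/2) = -5*9/2 = -45/2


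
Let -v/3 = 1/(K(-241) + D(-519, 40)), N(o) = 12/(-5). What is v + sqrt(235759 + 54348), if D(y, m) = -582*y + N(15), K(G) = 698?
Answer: -15/1513768 + sqrt(290107) ≈ 538.62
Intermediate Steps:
N(o) = -12/5 (N(o) = 12*(-1/5) = -12/5)
D(y, m) = -12/5 - 582*y (D(y, m) = -582*y - 12/5 = -12/5 - 582*y)
v = -15/1513768 (v = -3/(698 + (-12/5 - 582*(-519))) = -3/(698 + (-12/5 + 302058)) = -3/(698 + 1510278/5) = -3/1513768/5 = -3*5/1513768 = -15/1513768 ≈ -9.9091e-6)
v + sqrt(235759 + 54348) = -15/1513768 + sqrt(235759 + 54348) = -15/1513768 + sqrt(290107)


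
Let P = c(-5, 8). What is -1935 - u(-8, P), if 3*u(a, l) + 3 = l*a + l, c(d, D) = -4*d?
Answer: -5662/3 ≈ -1887.3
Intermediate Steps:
P = 20 (P = -4*(-5) = 20)
u(a, l) = -1 + l/3 + a*l/3 (u(a, l) = -1 + (l*a + l)/3 = -1 + (a*l + l)/3 = -1 + (l + a*l)/3 = -1 + (l/3 + a*l/3) = -1 + l/3 + a*l/3)
-1935 - u(-8, P) = -1935 - (-1 + (⅓)*20 + (⅓)*(-8)*20) = -1935 - (-1 + 20/3 - 160/3) = -1935 - 1*(-143/3) = -1935 + 143/3 = -5662/3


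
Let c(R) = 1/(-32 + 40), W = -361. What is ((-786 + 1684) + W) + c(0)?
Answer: 4297/8 ≈ 537.13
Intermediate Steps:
c(R) = ⅛ (c(R) = 1/8 = ⅛)
((-786 + 1684) + W) + c(0) = ((-786 + 1684) - 361) + ⅛ = (898 - 361) + ⅛ = 537 + ⅛ = 4297/8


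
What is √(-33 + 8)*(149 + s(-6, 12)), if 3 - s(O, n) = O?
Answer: 790*I ≈ 790.0*I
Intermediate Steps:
s(O, n) = 3 - O
√(-33 + 8)*(149 + s(-6, 12)) = √(-33 + 8)*(149 + (3 - 1*(-6))) = √(-25)*(149 + (3 + 6)) = (5*I)*(149 + 9) = (5*I)*158 = 790*I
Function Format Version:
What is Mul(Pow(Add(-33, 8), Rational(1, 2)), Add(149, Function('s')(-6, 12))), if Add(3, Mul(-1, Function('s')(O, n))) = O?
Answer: Mul(790, I) ≈ Mul(790.00, I)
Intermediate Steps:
Function('s')(O, n) = Add(3, Mul(-1, O))
Mul(Pow(Add(-33, 8), Rational(1, 2)), Add(149, Function('s')(-6, 12))) = Mul(Pow(Add(-33, 8), Rational(1, 2)), Add(149, Add(3, Mul(-1, -6)))) = Mul(Pow(-25, Rational(1, 2)), Add(149, Add(3, 6))) = Mul(Mul(5, I), Add(149, 9)) = Mul(Mul(5, I), 158) = Mul(790, I)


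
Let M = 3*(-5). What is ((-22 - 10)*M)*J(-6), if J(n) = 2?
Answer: 960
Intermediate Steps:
M = -15
((-22 - 10)*M)*J(-6) = ((-22 - 10)*(-15))*2 = -32*(-15)*2 = 480*2 = 960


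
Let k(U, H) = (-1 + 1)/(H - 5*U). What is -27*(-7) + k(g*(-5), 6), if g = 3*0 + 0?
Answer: 189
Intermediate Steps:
g = 0 (g = 0 + 0 = 0)
k(U, H) = 0 (k(U, H) = 0/(H - 5*U) = 0)
-27*(-7) + k(g*(-5), 6) = -27*(-7) + 0 = 189 + 0 = 189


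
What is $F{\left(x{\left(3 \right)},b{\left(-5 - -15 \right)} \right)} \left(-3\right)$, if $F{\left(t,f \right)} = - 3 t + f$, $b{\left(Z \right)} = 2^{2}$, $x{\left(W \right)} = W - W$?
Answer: $-12$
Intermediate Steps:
$x{\left(W \right)} = 0$
$b{\left(Z \right)} = 4$
$F{\left(t,f \right)} = f - 3 t$
$F{\left(x{\left(3 \right)},b{\left(-5 - -15 \right)} \right)} \left(-3\right) = \left(4 - 0\right) \left(-3\right) = \left(4 + 0\right) \left(-3\right) = 4 \left(-3\right) = -12$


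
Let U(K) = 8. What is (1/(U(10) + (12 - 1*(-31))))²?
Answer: 1/2601 ≈ 0.00038447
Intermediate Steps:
(1/(U(10) + (12 - 1*(-31))))² = (1/(8 + (12 - 1*(-31))))² = (1/(8 + (12 + 31)))² = (1/(8 + 43))² = (1/51)² = 1/2601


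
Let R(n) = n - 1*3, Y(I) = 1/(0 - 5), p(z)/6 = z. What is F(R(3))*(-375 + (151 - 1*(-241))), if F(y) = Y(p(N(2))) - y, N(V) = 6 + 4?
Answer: -17/5 ≈ -3.4000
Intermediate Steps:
N(V) = 10
p(z) = 6*z
Y(I) = -⅕ (Y(I) = 1/(-5) = -⅕)
R(n) = -3 + n (R(n) = n - 3 = -3 + n)
F(y) = -⅕ - y
F(R(3))*(-375 + (151 - 1*(-241))) = (-⅕ - (-3 + 3))*(-375 + (151 - 1*(-241))) = (-⅕ - 1*0)*(-375 + (151 + 241)) = (-⅕ + 0)*(-375 + 392) = -⅕*17 = -17/5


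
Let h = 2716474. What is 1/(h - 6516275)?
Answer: -1/3799801 ≈ -2.6317e-7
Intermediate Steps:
1/(h - 6516275) = 1/(2716474 - 6516275) = 1/(-3799801) = -1/3799801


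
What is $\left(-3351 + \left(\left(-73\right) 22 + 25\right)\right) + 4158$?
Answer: $-774$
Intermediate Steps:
$\left(-3351 + \left(\left(-73\right) 22 + 25\right)\right) + 4158 = \left(-3351 + \left(-1606 + 25\right)\right) + 4158 = \left(-3351 - 1581\right) + 4158 = -4932 + 4158 = -774$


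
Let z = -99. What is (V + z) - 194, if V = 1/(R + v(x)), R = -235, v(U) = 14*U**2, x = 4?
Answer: -3224/11 ≈ -293.09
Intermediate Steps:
V = -1/11 (V = 1/(-235 + 14*4**2) = 1/(-235 + 14*16) = 1/(-235 + 224) = 1/(-11) = -1/11 ≈ -0.090909)
(V + z) - 194 = (-1/11 - 99) - 194 = -1090/11 - 194 = -3224/11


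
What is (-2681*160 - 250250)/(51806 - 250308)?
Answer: 339605/99251 ≈ 3.4217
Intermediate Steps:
(-2681*160 - 250250)/(51806 - 250308) = (-428960 - 250250)/(-198502) = -679210*(-1/198502) = 339605/99251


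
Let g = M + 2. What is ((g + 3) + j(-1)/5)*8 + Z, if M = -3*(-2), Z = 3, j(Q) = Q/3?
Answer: 1357/15 ≈ 90.467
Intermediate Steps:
j(Q) = Q/3 (j(Q) = Q*(1/3) = Q/3)
M = 6
g = 8 (g = 6 + 2 = 8)
((g + 3) + j(-1)/5)*8 + Z = ((8 + 3) + ((1/3)*(-1))/5)*8 + 3 = (11 - 1/3*1/5)*8 + 3 = (11 - 1/15)*8 + 3 = (164/15)*8 + 3 = 1312/15 + 3 = 1357/15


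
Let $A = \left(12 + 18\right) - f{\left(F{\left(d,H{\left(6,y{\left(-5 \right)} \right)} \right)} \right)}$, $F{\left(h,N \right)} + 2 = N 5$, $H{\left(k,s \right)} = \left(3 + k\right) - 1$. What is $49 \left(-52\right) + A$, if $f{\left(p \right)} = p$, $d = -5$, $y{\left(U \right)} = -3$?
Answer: $-2556$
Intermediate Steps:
$H{\left(k,s \right)} = 2 + k$
$F{\left(h,N \right)} = -2 + 5 N$ ($F{\left(h,N \right)} = -2 + N 5 = -2 + 5 N$)
$A = -8$ ($A = \left(12 + 18\right) - \left(-2 + 5 \left(2 + 6\right)\right) = 30 - \left(-2 + 5 \cdot 8\right) = 30 - \left(-2 + 40\right) = 30 - 38 = -8$)
$49 \left(-52\right) + A = 49 \left(-52\right) - 8 = -2548 - 8 = -2556$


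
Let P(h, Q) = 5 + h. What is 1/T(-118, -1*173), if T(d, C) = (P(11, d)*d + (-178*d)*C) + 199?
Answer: -1/3635381 ≈ -2.7507e-7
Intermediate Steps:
T(d, C) = 199 + 16*d - 178*C*d (T(d, C) = ((5 + 11)*d + (-178*d)*C) + 199 = (16*d - 178*C*d) + 199 = 199 + 16*d - 178*C*d)
1/T(-118, -1*173) = 1/(199 + 16*(-118) - 178*(-1*173)*(-118)) = 1/(199 - 1888 - 178*(-173)*(-118)) = 1/(199 - 1888 - 3633692) = 1/(-3635381) = -1/3635381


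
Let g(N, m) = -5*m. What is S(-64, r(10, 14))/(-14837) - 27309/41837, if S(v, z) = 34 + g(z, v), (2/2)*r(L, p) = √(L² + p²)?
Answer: -419993931/620735569 ≈ -0.67661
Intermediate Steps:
r(L, p) = √(L² + p²)
S(v, z) = 34 - 5*v
S(-64, r(10, 14))/(-14837) - 27309/41837 = (34 - 5*(-64))/(-14837) - 27309/41837 = (34 + 320)*(-1/14837) - 27309*1/41837 = 354*(-1/14837) - 27309/41837 = -354/14837 - 27309/41837 = -419993931/620735569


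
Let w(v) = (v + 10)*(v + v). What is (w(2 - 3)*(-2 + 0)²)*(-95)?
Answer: 6840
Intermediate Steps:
w(v) = 2*v*(10 + v) (w(v) = (10 + v)*(2*v) = 2*v*(10 + v))
(w(2 - 3)*(-2 + 0)²)*(-95) = ((2*(2 - 3)*(10 + (2 - 3)))*(-2 + 0)²)*(-95) = ((2*(-1)*(10 - 1))*(-2)²)*(-95) = ((2*(-1)*9)*4)*(-95) = -18*4*(-95) = -72*(-95) = 6840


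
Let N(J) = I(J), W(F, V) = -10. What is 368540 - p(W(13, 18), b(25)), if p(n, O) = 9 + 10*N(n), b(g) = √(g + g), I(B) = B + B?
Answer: 368731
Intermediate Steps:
I(B) = 2*B
b(g) = √2*√g (b(g) = √(2*g) = √2*√g)
N(J) = 2*J
p(n, O) = 9 + 20*n (p(n, O) = 9 + 10*(2*n) = 9 + 20*n)
368540 - p(W(13, 18), b(25)) = 368540 - (9 + 20*(-10)) = 368540 - (9 - 200) = 368540 - 1*(-191) = 368540 + 191 = 368731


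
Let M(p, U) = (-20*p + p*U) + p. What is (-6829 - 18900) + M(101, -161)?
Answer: -43909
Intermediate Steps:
M(p, U) = -19*p + U*p (M(p, U) = (-20*p + U*p) + p = -19*p + U*p)
(-6829 - 18900) + M(101, -161) = (-6829 - 18900) + 101*(-19 - 161) = -25729 + 101*(-180) = -25729 - 18180 = -43909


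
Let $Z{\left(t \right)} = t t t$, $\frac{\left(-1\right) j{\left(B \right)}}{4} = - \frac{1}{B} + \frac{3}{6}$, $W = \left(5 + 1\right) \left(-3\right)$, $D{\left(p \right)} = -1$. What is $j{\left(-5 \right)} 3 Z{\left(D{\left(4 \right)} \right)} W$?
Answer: $- \frac{756}{5} \approx -151.2$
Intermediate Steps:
$W = -18$ ($W = 6 \left(-3\right) = -18$)
$j{\left(B \right)} = -2 + \frac{4}{B}$ ($j{\left(B \right)} = - 4 \left(- \frac{1}{B} + \frac{3}{6}\right) = - 4 \left(- \frac{1}{B} + 3 \cdot \frac{1}{6}\right) = - 4 \left(- \frac{1}{B} + \frac{1}{2}\right) = - 4 \left(\frac{1}{2} - \frac{1}{B}\right) = -2 + \frac{4}{B}$)
$Z{\left(t \right)} = t^{3}$ ($Z{\left(t \right)} = t^{2} t = t^{3}$)
$j{\left(-5 \right)} 3 Z{\left(D{\left(4 \right)} \right)} W = \left(-2 + \frac{4}{-5}\right) 3 \left(-1\right)^{3} \left(-18\right) = \left(-2 + 4 \left(- \frac{1}{5}\right)\right) 3 \left(-1\right) \left(-18\right) = \left(-2 - \frac{4}{5}\right) 3 \left(-1\right) \left(-18\right) = \left(- \frac{14}{5}\right) 3 \left(-1\right) \left(-18\right) = \left(- \frac{42}{5}\right) \left(-1\right) \left(-18\right) = \frac{42}{5} \left(-18\right) = - \frac{756}{5}$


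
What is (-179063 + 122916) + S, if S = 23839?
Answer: -32308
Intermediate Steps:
(-179063 + 122916) + S = (-179063 + 122916) + 23839 = -56147 + 23839 = -32308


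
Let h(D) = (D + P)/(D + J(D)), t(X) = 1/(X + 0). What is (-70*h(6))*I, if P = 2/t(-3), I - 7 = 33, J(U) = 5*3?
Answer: 0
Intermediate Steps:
J(U) = 15
t(X) = 1/X
I = 40 (I = 7 + 33 = 40)
P = -6 (P = 2/(1/(-3)) = 2/(-⅓) = 2*(-3) = -6)
h(D) = (-6 + D)/(15 + D) (h(D) = (D - 6)/(D + 15) = (-6 + D)/(15 + D))
(-70*h(6))*I = -70*(-6 + 6)/(15 + 6)*40 = -70*0/21*40 = -10*0/3*40 = -70*0*40 = 0*40 = 0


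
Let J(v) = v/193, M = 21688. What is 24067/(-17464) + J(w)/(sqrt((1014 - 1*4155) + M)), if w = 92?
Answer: -24067/17464 + 92*sqrt(18547)/3579571 ≈ -1.3746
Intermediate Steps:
J(v) = v/193 (J(v) = v*(1/193) = v/193)
24067/(-17464) + J(w)/(sqrt((1014 - 1*4155) + M)) = 24067/(-17464) + ((1/193)*92)/(sqrt((1014 - 1*4155) + 21688)) = 24067*(-1/17464) + 92/(193*(sqrt((1014 - 4155) + 21688))) = -24067/17464 + 92/(193*(sqrt(-3141 + 21688))) = -24067/17464 + 92/(193*(sqrt(18547))) = -24067/17464 + 92*(sqrt(18547)/18547)/193 = -24067/17464 + 92*sqrt(18547)/3579571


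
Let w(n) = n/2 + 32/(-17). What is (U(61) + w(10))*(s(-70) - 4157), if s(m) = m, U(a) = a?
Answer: -4607430/17 ≈ -2.7103e+5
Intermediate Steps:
w(n) = -32/17 + n/2 (w(n) = n*(½) + 32*(-1/17) = n/2 - 32/17 = -32/17 + n/2)
(U(61) + w(10))*(s(-70) - 4157) = (61 + (-32/17 + (½)*10))*(-70 - 4157) = (61 + (-32/17 + 5))*(-4227) = (61 + 53/17)*(-4227) = (1090/17)*(-4227) = -4607430/17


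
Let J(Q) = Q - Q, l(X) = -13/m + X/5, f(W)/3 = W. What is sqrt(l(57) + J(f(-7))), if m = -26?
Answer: sqrt(1190)/10 ≈ 3.4496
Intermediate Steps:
f(W) = 3*W
l(X) = 1/2 + X/5 (l(X) = -13/(-26) + X/5 = -13*(-1/26) + X*(1/5) = 1/2 + X/5)
J(Q) = 0
sqrt(l(57) + J(f(-7))) = sqrt((1/2 + (1/5)*57) + 0) = sqrt((1/2 + 57/5) + 0) = sqrt(119/10 + 0) = sqrt(119/10) = sqrt(1190)/10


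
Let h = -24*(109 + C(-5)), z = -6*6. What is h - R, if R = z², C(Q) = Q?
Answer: -3792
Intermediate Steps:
z = -36
R = 1296 (R = (-36)² = 1296)
h = -2496 (h = -24*(109 - 5) = -24*104 = -2496)
h - R = -2496 - 1*1296 = -2496 - 1296 = -3792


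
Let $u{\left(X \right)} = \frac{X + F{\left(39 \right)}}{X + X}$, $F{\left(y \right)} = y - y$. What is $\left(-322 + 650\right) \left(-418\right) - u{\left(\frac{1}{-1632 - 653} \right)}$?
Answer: $- \frac{274209}{2} \approx -1.371 \cdot 10^{5}$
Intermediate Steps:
$F{\left(y \right)} = 0$
$u{\left(X \right)} = \frac{1}{2}$ ($u{\left(X \right)} = \frac{X + 0}{X + X} = \frac{X}{2 X} = X \frac{1}{2 X} = \frac{1}{2}$)
$\left(-322 + 650\right) \left(-418\right) - u{\left(\frac{1}{-1632 - 653} \right)} = \left(-322 + 650\right) \left(-418\right) - \frac{1}{2} = 328 \left(-418\right) - \frac{1}{2} = -137104 - \frac{1}{2} = - \frac{274209}{2}$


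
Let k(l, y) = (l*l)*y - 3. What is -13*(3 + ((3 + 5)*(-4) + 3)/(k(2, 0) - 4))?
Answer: -650/7 ≈ -92.857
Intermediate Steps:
k(l, y) = -3 + y*l² (k(l, y) = l²*y - 3 = y*l² - 3 = -3 + y*l²)
-13*(3 + ((3 + 5)*(-4) + 3)/(k(2, 0) - 4)) = -13*(3 + ((3 + 5)*(-4) + 3)/((-3 + 0*2²) - 4)) = -13*(3 + (8*(-4) + 3)/((-3 + 0*4) - 4)) = -13*(3 + (-32 + 3)/((-3 + 0) - 4)) = -13*(3 - 29/(-3 - 4)) = -13*(3 - 29/(-7)) = -13*(3 - 29*(-⅐)) = -13*(3 + 29/7) = -13*50/7 = -650/7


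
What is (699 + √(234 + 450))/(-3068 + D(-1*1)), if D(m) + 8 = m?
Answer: -699/3077 - 6*√19/3077 ≈ -0.23567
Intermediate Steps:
D(m) = -8 + m
(699 + √(234 + 450))/(-3068 + D(-1*1)) = (699 + √(234 + 450))/(-3068 + (-8 - 1*1)) = (699 + √684)/(-3068 + (-8 - 1)) = (699 + 6*√19)/(-3068 - 9) = (699 + 6*√19)/(-3077) = (699 + 6*√19)*(-1/3077) = -699/3077 - 6*√19/3077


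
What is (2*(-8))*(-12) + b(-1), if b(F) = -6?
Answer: 186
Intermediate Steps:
(2*(-8))*(-12) + b(-1) = (2*(-8))*(-12) - 6 = -16*(-12) - 6 = 192 - 6 = 186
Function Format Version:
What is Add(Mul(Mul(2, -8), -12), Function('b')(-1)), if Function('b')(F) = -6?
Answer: 186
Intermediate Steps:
Add(Mul(Mul(2, -8), -12), Function('b')(-1)) = Add(Mul(Mul(2, -8), -12), -6) = Add(Mul(-16, -12), -6) = Add(192, -6) = 186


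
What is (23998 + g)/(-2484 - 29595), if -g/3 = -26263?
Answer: -102787/32079 ≈ -3.2042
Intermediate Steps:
g = 78789 (g = -3*(-26263) = 78789)
(23998 + g)/(-2484 - 29595) = (23998 + 78789)/(-2484 - 29595) = 102787/(-32079) = 102787*(-1/32079) = -102787/32079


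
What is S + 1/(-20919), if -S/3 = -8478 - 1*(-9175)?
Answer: -43741630/20919 ≈ -2091.0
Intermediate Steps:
S = -2091 (S = -3*(-8478 - 1*(-9175)) = -3*(-8478 + 9175) = -3*697 = -2091)
S + 1/(-20919) = -2091 + 1/(-20919) = -2091 - 1/20919 = -43741630/20919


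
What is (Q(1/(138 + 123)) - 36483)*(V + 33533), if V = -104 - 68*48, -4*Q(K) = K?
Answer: -382977383915/348 ≈ -1.1005e+9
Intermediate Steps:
Q(K) = -K/4
V = -3368 (V = -104 - 3264 = -3368)
(Q(1/(138 + 123)) - 36483)*(V + 33533) = (-1/(4*(138 + 123)) - 36483)*(-3368 + 33533) = (-¼/261 - 36483)*30165 = (-¼*1/261 - 36483)*30165 = (-1/1044 - 36483)*30165 = -38088253/1044*30165 = -382977383915/348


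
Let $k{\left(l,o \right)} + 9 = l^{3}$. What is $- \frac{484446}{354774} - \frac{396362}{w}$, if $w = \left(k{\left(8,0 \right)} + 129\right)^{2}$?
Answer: $- \frac{27843190941}{11808770848} \approx -2.3578$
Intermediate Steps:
$k{\left(l,o \right)} = -9 + l^{3}$
$w = 399424$ ($w = \left(\left(-9 + 8^{3}\right) + 129\right)^{2} = \left(\left(-9 + 512\right) + 129\right)^{2} = \left(503 + 129\right)^{2} = 632^{2} = 399424$)
$- \frac{484446}{354774} - \frac{396362}{w} = - \frac{484446}{354774} - \frac{396362}{399424} = \left(-484446\right) \frac{1}{354774} - \frac{198181}{199712} = - \frac{80741}{59129} - \frac{198181}{199712} = - \frac{27843190941}{11808770848}$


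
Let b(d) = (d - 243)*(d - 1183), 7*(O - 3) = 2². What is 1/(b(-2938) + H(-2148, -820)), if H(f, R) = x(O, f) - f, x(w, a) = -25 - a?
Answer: 1/13113172 ≈ 7.6259e-8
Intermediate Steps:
O = 25/7 (O = 3 + (⅐)*2² = 3 + (⅐)*4 = 3 + 4/7 = 25/7 ≈ 3.5714)
b(d) = (-1183 + d)*(-243 + d) (b(d) = (-243 + d)*(-1183 + d) = (-1183 + d)*(-243 + d))
H(f, R) = -25 - 2*f (H(f, R) = (-25 - f) - f = -25 - 2*f)
1/(b(-2938) + H(-2148, -820)) = 1/((287469 + (-2938)² - 1426*(-2938)) + (-25 - 2*(-2148))) = 1/((287469 + 8631844 + 4189588) + (-25 + 4296)) = 1/(13108901 + 4271) = 1/13113172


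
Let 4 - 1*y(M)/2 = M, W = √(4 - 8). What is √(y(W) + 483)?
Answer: √(491 - 4*I) ≈ 22.159 - 0.09026*I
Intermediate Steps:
W = 2*I (W = √(-4) = 2*I ≈ 2.0*I)
y(M) = 8 - 2*M
√(y(W) + 483) = √((8 - 4*I) + 483) = √(491 - 4*I)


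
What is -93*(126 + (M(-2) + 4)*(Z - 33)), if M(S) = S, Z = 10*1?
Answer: -7440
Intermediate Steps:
Z = 10
-93*(126 + (M(-2) + 4)*(Z - 33)) = -93*(126 + (-2 + 4)*(10 - 33)) = -93*(126 + 2*(-23)) = -93*(126 - 46) = -93*80 = -7440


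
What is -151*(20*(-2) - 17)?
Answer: 8607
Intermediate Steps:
-151*(20*(-2) - 17) = -151*(-40 - 17) = -151*(-57) = 8607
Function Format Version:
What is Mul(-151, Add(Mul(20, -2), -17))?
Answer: 8607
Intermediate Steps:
Mul(-151, Add(Mul(20, -2), -17)) = Mul(-151, Add(-40, -17)) = Mul(-151, -57) = 8607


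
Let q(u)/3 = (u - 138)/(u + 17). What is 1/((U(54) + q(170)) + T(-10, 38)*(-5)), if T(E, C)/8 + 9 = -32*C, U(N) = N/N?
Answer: 187/9163283 ≈ 2.0408e-5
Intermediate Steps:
q(u) = 3*(-138 + u)/(17 + u) (q(u) = 3*((u - 138)/(u + 17)) = 3*((-138 + u)/(17 + u)) = 3*(-138 + u)/(17 + u))
U(N) = 1
T(E, C) = -72 - 256*C (T(E, C) = -72 + 8*(-32*C) = -72 - 256*C)
1/((U(54) + q(170)) + T(-10, 38)*(-5)) = 1/((1 + 3*(-138 + 170)/(17 + 170)) + (-72 - 256*38)*(-5)) = 1/((1 + 3*32/187) + (-72 - 9728)*(-5)) = 1/((1 + 3*(1/187)*32) - 9800*(-5)) = 1/((1 + 96/187) + 49000) = 1/(283/187 + 49000) = 1/(9163283/187) = 187/9163283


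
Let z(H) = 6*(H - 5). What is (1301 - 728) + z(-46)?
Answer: 267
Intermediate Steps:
z(H) = -30 + 6*H (z(H) = 6*(-5 + H) = -30 + 6*H)
(1301 - 728) + z(-46) = (1301 - 728) + (-30 + 6*(-46)) = 573 + (-30 - 276) = 573 - 306 = 267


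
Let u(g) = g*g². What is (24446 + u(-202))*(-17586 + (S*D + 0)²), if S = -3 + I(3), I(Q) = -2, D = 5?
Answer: 139384853482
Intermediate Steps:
u(g) = g³
S = -5 (S = -3 - 2 = -5)
(24446 + u(-202))*(-17586 + (S*D + 0)²) = (24446 + (-202)³)*(-17586 + (-5*5 + 0)²) = (24446 - 8242408)*(-17586 + (-25 + 0)²) = -8217962*(-17586 + (-25)²) = -8217962*(-17586 + 625) = -8217962*(-16961) = 139384853482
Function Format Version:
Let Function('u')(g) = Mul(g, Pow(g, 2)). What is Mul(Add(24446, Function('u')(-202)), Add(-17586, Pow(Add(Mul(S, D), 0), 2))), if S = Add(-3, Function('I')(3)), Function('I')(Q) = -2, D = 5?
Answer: 139384853482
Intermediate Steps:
Function('u')(g) = Pow(g, 3)
S = -5 (S = Add(-3, -2) = -5)
Mul(Add(24446, Function('u')(-202)), Add(-17586, Pow(Add(Mul(S, D), 0), 2))) = Mul(Add(24446, Pow(-202, 3)), Add(-17586, Pow(Add(Mul(-5, 5), 0), 2))) = Mul(Add(24446, -8242408), Add(-17586, Pow(Add(-25, 0), 2))) = Mul(-8217962, Add(-17586, Pow(-25, 2))) = Mul(-8217962, Add(-17586, 625)) = Mul(-8217962, -16961) = 139384853482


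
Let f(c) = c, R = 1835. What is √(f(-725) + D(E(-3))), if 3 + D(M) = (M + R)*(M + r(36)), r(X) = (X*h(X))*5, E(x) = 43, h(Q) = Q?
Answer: √12249466 ≈ 3499.9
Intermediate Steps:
r(X) = 5*X² (r(X) = (X*X)*5 = X²*5 = 5*X²)
D(M) = -3 + (1835 + M)*(6480 + M) (D(M) = -3 + (M + 1835)*(M + 5*36²) = -3 + (1835 + M)*(M + 5*1296) = -3 + (1835 + M)*(M + 6480) = -3 + (1835 + M)*(6480 + M))
√(f(-725) + D(E(-3))) = √(-725 + (11890797 + 43² + 8315*43)) = √(-725 + (11890797 + 1849 + 357545)) = √(-725 + 12250191) = √12249466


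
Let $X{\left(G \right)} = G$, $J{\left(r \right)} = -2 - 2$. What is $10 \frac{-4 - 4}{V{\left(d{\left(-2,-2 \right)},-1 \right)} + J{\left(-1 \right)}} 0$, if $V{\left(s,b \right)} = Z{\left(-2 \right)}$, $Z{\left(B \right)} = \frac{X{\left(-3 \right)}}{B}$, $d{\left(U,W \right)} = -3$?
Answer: $0$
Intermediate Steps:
$J{\left(r \right)} = -4$ ($J{\left(r \right)} = -2 - 2 = -4$)
$Z{\left(B \right)} = - \frac{3}{B}$
$V{\left(s,b \right)} = \frac{3}{2}$ ($V{\left(s,b \right)} = - \frac{3}{-2} = \left(-3\right) \left(- \frac{1}{2}\right) = \frac{3}{2}$)
$10 \frac{-4 - 4}{V{\left(d{\left(-2,-2 \right)},-1 \right)} + J{\left(-1 \right)}} 0 = 10 \frac{-4 - 4}{\frac{3}{2} - 4} \cdot 0 = 10 \left(- \frac{8}{- \frac{5}{2}}\right) 0 = 10 \left(\left(-8\right) \left(- \frac{2}{5}\right)\right) 0 = 10 \cdot \frac{16}{5} \cdot 0 = 32 \cdot 0 = 0$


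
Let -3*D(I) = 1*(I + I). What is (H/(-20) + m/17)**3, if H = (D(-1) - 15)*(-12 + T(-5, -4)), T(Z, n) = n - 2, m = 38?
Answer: -5959274797/4913000 ≈ -1213.0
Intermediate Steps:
T(Z, n) = -2 + n
D(I) = -2*I/3 (D(I) = -(I + I)/3 = -2*I/3)
H = 258 (H = (-2/3*(-1) - 15)*(-12 + (-2 - 4)) = (2/3 - 15)*(-12 - 6) = -43/3*(-18) = 258)
(H/(-20) + m/17)**3 = (258/(-20) + 38/17)**3 = (258*(-1/20) + 38*(1/17))**3 = (-129/10 + 38/17)**3 = (-1813/170)**3 = -5959274797/4913000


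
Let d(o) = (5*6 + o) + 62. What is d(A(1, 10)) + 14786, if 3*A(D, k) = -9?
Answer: 14875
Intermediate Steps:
A(D, k) = -3 (A(D, k) = (⅓)*(-9) = -3)
d(o) = 92 + o (d(o) = (30 + o) + 62 = 92 + o)
d(A(1, 10)) + 14786 = (92 - 3) + 14786 = 89 + 14786 = 14875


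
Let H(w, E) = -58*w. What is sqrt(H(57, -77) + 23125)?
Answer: sqrt(19819) ≈ 140.78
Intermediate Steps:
sqrt(H(57, -77) + 23125) = sqrt(-58*57 + 23125) = sqrt(-3306 + 23125) = sqrt(19819)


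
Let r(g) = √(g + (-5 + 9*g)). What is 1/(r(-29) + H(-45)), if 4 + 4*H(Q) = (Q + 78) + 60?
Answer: 356/12641 - 16*I*√295/12641 ≈ 0.028162 - 0.02174*I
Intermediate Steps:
H(Q) = 67/2 + Q/4 (H(Q) = -1 + ((Q + 78) + 60)/4 = -1 + ((78 + Q) + 60)/4 = -1 + (138 + Q)/4 = -1 + (69/2 + Q/4) = 67/2 + Q/4)
r(g) = √(-5 + 10*g)
1/(r(-29) + H(-45)) = 1/(√(-5 + 10*(-29)) + (67/2 + (¼)*(-45))) = 1/(√(-5 - 290) + (67/2 - 45/4)) = 1/(√(-295) + 89/4) = 1/(I*√295 + 89/4) = 1/(89/4 + I*√295)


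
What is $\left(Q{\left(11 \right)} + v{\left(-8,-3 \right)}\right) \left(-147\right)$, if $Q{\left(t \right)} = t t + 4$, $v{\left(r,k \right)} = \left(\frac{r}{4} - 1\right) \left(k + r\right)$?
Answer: $-23226$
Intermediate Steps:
$v{\left(r,k \right)} = \left(-1 + \frac{r}{4}\right) \left(k + r\right)$ ($v{\left(r,k \right)} = \left(r \frac{1}{4} - 1\right) \left(k + r\right) = \left(\frac{r}{4} - 1\right) \left(k + r\right) = \left(-1 + \frac{r}{4}\right) \left(k + r\right)$)
$Q{\left(t \right)} = 4 + t^{2}$ ($Q{\left(t \right)} = t^{2} + 4 = 4 + t^{2}$)
$\left(Q{\left(11 \right)} + v{\left(-8,-3 \right)}\right) \left(-147\right) = \left(\left(4 + 11^{2}\right) + \left(\left(-1\right) \left(-3\right) - -8 + \frac{\left(-8\right)^{2}}{4} + \frac{1}{4} \left(-3\right) \left(-8\right)\right)\right) \left(-147\right) = \left(\left(4 + 121\right) + \left(3 + 8 + \frac{1}{4} \cdot 64 + 6\right)\right) \left(-147\right) = \left(125 + \left(3 + 8 + 16 + 6\right)\right) \left(-147\right) = \left(125 + 33\right) \left(-147\right) = 158 \left(-147\right) = -23226$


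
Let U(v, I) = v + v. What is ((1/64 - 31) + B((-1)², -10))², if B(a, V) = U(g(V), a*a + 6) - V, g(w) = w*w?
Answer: 131262849/4096 ≈ 32047.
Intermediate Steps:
g(w) = w²
U(v, I) = 2*v
B(a, V) = -V + 2*V² (B(a, V) = 2*V² - V = -V + 2*V²)
((1/64 - 31) + B((-1)², -10))² = ((1/64 - 31) - 10*(-1 + 2*(-10)))² = ((1/64 - 31) - 10*(-1 - 20))² = (-1983/64 - 10*(-21))² = (-1983/64 + 210)² = (11457/64)² = 131262849/4096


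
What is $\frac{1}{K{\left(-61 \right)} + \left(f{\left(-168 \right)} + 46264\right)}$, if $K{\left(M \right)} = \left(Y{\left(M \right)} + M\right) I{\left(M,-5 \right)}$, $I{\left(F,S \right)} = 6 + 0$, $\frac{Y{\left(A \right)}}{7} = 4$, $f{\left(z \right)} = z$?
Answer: $\frac{1}{45898} \approx 2.1787 \cdot 10^{-5}$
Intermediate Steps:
$Y{\left(A \right)} = 28$ ($Y{\left(A \right)} = 7 \cdot 4 = 28$)
$I{\left(F,S \right)} = 6$
$K{\left(M \right)} = 168 + 6 M$ ($K{\left(M \right)} = \left(28 + M\right) 6 = 168 + 6 M$)
$\frac{1}{K{\left(-61 \right)} + \left(f{\left(-168 \right)} + 46264\right)} = \frac{1}{\left(168 + 6 \left(-61\right)\right) + \left(-168 + 46264\right)} = \frac{1}{\left(168 - 366\right) + 46096} = \frac{1}{-198 + 46096} = \frac{1}{45898}$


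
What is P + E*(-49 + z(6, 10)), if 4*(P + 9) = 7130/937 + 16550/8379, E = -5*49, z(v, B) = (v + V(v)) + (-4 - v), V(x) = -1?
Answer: 103818509588/7851123 ≈ 13223.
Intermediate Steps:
z(v, B) = -5 (z(v, B) = (v - 1) + (-4 - v) = (-1 + v) + (-4 - v) = -5)
E = -245
P = -51847702/7851123 (P = -9 + (7130/937 + 16550/8379)/4 = -9 + (¼)*(75249620/7851123) = -9 + 18812405/7851123 = -51847702/7851123 ≈ -6.6039)
P + E*(-49 + z(6, 10)) = -51847702/7851123 - 245*(-49 - 5) = -51847702/7851123 - 245*(-54) = -51847702/7851123 + 13230 = 103818509588/7851123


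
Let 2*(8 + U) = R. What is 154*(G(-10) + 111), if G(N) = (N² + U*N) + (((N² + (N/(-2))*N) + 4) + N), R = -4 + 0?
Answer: 54670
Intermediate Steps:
R = -4
U = -10 (U = -8 + (½)*(-4) = -8 - 2 = -10)
G(N) = 4 - 9*N + 3*N²/2 (G(N) = (N² - 10*N) + (((N² + (N/(-2))*N) + 4) + N) = (N² - 10*N) + (((N² + (N*(-½))*N) + 4) + N) = (N² - 10*N) + (((N² + (-N/2)*N) + 4) + N) = (N² - 10*N) + (((N² - N²/2) + 4) + N) = (N² - 10*N) + ((N²/2 + 4) + N) = (N² - 10*N) + ((4 + N²/2) + N) = (N² - 10*N) + (4 + N + N²/2) = 4 - 9*N + 3*N²/2)
154*(G(-10) + 111) = 154*((4 - 9*(-10) + (3/2)*(-10)²) + 111) = 154*((4 + 90 + (3/2)*100) + 111) = 154*((4 + 90 + 150) + 111) = 154*(244 + 111) = 154*355 = 54670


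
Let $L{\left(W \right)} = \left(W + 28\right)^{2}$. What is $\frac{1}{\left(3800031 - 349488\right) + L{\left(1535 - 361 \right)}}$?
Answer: $\frac{1}{4895347} \approx 2.0428 \cdot 10^{-7}$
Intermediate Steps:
$L{\left(W \right)} = \left(28 + W\right)^{2}$
$\frac{1}{\left(3800031 - 349488\right) + L{\left(1535 - 361 \right)}} = \frac{1}{\left(3800031 - 349488\right) + \left(28 + \left(1535 - 361\right)\right)^{2}} = \frac{1}{\left(3800031 - 349488\right) + \left(28 + 1174\right)^{2}} = \frac{1}{3450543 + 1202^{2}} = \frac{1}{3450543 + 1444804} = \frac{1}{4895347}$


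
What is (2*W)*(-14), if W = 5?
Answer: -140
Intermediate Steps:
(2*W)*(-14) = (2*5)*(-14) = 10*(-14) = -140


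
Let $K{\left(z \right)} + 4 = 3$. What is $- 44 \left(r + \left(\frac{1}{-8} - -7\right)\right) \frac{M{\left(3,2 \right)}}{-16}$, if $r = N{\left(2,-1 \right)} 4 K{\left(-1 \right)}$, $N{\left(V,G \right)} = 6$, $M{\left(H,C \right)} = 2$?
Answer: $- \frac{1507}{16} \approx -94.188$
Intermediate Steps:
$K{\left(z \right)} = -1$ ($K{\left(z \right)} = -4 + 3 = -1$)
$r = -24$ ($r = 6 \cdot 4 \left(-1\right) = 24 \left(-1\right) = -24$)
$- 44 \left(r + \left(\frac{1}{-8} - -7\right)\right) \frac{M{\left(3,2 \right)}}{-16} = - 44 \left(-24 + \left(\frac{1}{-8} - -7\right)\right) \frac{2}{-16} = - 44 \left(-24 + \left(- \frac{1}{8} + 7\right)\right) 2 \left(- \frac{1}{16}\right) = - 44 \left(-24 + \frac{55}{8}\right) \left(- \frac{1}{8}\right) = - 44 \left(\left(- \frac{137}{8}\right) \left(- \frac{1}{8}\right)\right) = \left(-44\right) \frac{137}{64} = - \frac{1507}{16}$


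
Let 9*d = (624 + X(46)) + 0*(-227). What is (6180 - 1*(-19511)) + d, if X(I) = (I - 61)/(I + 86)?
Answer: 10201087/396 ≈ 25760.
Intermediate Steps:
X(I) = (-61 + I)/(86 + I)
d = 27451/396 (d = ((624 + (-61 + 46)/(86 + 46)) + 0*(-227))/9 = ((624 - 15/132) + 0)/9 = ((624 + (1/132)*(-15)) + 0)/9 = ((624 - 5/44) + 0)/9 = (27451/44 + 0)/9 = (1/9)*(27451/44) = 27451/396 ≈ 69.321)
(6180 - 1*(-19511)) + d = (6180 - 1*(-19511)) + 27451/396 = (6180 + 19511) + 27451/396 = 25691 + 27451/396 = 10201087/396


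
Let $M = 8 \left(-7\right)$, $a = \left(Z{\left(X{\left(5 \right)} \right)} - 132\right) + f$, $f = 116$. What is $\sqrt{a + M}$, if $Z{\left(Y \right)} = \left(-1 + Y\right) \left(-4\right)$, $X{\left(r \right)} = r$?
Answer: $2 i \sqrt{22} \approx 9.3808 i$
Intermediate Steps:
$Z{\left(Y \right)} = 4 - 4 Y$
$a = -32$ ($a = \left(\left(4 - 20\right) - 132\right) + 116 = \left(-16 - 132\right) + 116 = -148 + 116 = -32$)
$M = -56$
$\sqrt{a + M} = \sqrt{-32 - 56} = \sqrt{-88} = 2 i \sqrt{22}$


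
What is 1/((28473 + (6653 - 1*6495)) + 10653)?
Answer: 1/39284 ≈ 2.5456e-5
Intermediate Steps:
1/((28473 + (6653 - 1*6495)) + 10653) = 1/((28473 + (6653 - 6495)) + 10653) = 1/((28473 + 158) + 10653) = 1/(28631 + 10653) = 1/39284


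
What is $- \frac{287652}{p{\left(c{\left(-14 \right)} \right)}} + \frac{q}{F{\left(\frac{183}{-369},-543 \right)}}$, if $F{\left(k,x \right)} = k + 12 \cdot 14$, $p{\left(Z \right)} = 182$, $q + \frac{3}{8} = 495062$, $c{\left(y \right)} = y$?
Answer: $\frac{20623821525}{14998984} \approx 1375.0$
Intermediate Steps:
$q = \frac{3960493}{8}$ ($q = - \frac{3}{8} + 495062 = \frac{3960493}{8} \approx 4.9506 \cdot 10^{5}$)
$F{\left(k,x \right)} = 168 + k$ ($F{\left(k,x \right)} = k + 168 = 168 + k$)
$- \frac{287652}{p{\left(c{\left(-14 \right)} \right)}} + \frac{q}{F{\left(\frac{183}{-369},-543 \right)}} = - \frac{287652}{182} + \frac{3960493}{8 \left(168 + \frac{183}{-369}\right)} = \left(-287652\right) \frac{1}{182} + \frac{3960493}{8 \left(168 + 183 \left(- \frac{1}{369}\right)\right)} = - \frac{143826}{91} + \frac{3960493}{8 \left(168 - \frac{61}{123}\right)} = - \frac{143826}{91} + \frac{3960493}{8 \cdot \frac{20603}{123}} = - \frac{143826}{91} + \frac{3960493}{8} \cdot \frac{123}{20603} = - \frac{143826}{91} + \frac{487140639}{164824} = \frac{20623821525}{14998984}$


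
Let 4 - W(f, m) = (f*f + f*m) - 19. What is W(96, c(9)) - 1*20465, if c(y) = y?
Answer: -30522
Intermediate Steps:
W(f, m) = 23 - f² - f*m (W(f, m) = 4 - ((f*f + f*m) - 19) = 4 - ((f² + f*m) - 19) = 4 - (-19 + f² + f*m) = 4 + (19 - f² - f*m) = 23 - f² - f*m)
W(96, c(9)) - 1*20465 = (23 - 1*96² - 1*96*9) - 1*20465 = (23 - 1*9216 - 864) - 20465 = (23 - 9216 - 864) - 20465 = -10057 - 20465 = -30522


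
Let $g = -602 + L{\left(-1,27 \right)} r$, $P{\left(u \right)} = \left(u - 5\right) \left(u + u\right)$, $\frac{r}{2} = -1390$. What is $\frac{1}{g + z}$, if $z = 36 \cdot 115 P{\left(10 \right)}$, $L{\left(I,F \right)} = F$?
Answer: $\frac{1}{338338} \approx 2.9556 \cdot 10^{-6}$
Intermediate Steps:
$r = -2780$ ($r = 2 \left(-1390\right) = -2780$)
$P{\left(u \right)} = 2 u \left(-5 + u\right)$ ($P{\left(u \right)} = \left(-5 + u\right) 2 u = 2 u \left(-5 + u\right)$)
$g = -75662$ ($g = -602 + 27 \left(-2780\right) = -602 - 75060 = -75662$)
$z = 414000$ ($z = 36 \cdot 115 \cdot 2 \cdot 10 \left(-5 + 10\right) = 4140 \cdot 2 \cdot 10 \cdot 5 = 4140 \cdot 100 = 414000$)
$\frac{1}{g + z} = \frac{1}{-75662 + 414000} = \frac{1}{338338}$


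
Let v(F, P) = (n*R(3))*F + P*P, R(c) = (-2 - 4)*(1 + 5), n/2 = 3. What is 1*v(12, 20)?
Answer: -2192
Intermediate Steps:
n = 6 (n = 2*3 = 6)
R(c) = -36 (R(c) = -6*6 = -36)
v(F, P) = P² - 216*F (v(F, P) = (6*(-36))*F + P*P = -216*F + P² = P² - 216*F)
1*v(12, 20) = 1*(20² - 216*12) = 1*(400 - 2592) = 1*(-2192) = -2192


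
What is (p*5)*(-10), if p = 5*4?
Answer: -1000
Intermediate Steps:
p = 20
(p*5)*(-10) = (20*5)*(-10) = 100*(-10) = -1000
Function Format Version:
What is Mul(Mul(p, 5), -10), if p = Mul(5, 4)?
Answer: -1000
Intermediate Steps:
p = 20
Mul(Mul(p, 5), -10) = Mul(Mul(20, 5), -10) = Mul(100, -10) = -1000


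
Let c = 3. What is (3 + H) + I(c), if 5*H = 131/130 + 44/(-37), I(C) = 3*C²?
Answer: 720627/24050 ≈ 29.964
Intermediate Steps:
H = -873/24050 (H = (131/130 + 44/(-37))/5 = (131*(1/130) + 44*(-1/37))/5 = (131/130 - 44/37)/5 = (⅕)*(-873/4810) = -873/24050 ≈ -0.036299)
(3 + H) + I(c) = (3 - 873/24050) + 3*3² = 71277/24050 + 3*9 = 71277/24050 + 27 = 720627/24050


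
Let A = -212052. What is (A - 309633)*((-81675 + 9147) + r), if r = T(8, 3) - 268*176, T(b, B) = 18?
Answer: 62434217430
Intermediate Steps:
r = -47150 (r = 18 - 268*176 = 18 - 47168 = -47150)
(A - 309633)*((-81675 + 9147) + r) = (-212052 - 309633)*((-81675 + 9147) - 47150) = -521685*(-72528 - 47150) = -521685*(-119678) = 62434217430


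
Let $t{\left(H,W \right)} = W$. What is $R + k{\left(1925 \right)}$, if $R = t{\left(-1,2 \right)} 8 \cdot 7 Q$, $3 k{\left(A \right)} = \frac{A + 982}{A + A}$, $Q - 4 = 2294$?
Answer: $\frac{990898569}{3850} \approx 2.5738 \cdot 10^{5}$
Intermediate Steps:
$Q = 2298$ ($Q = 4 + 2294 = 2298$)
$k{\left(A \right)} = \frac{982 + A}{6 A}$ ($k{\left(A \right)} = \frac{\left(A + 982\right) \frac{1}{A + A}}{3} = \frac{\left(982 + A\right) \frac{1}{2 A}}{3} = \frac{\frac{1}{2} \frac{1}{A} \left(982 + A\right)}{3} = \frac{982 + A}{6 A}$)
$R = 257376$ ($R = 2 \cdot 8 \cdot 7 \cdot 2298 = 16 \cdot 7 \cdot 2298 = 112 \cdot 2298 = 257376$)
$R + k{\left(1925 \right)} = 257376 + \frac{982 + 1925}{6 \cdot 1925} = 257376 + \frac{1}{6} \cdot \frac{1}{1925} \cdot 2907 = 257376 + \frac{969}{3850} = \frac{990898569}{3850}$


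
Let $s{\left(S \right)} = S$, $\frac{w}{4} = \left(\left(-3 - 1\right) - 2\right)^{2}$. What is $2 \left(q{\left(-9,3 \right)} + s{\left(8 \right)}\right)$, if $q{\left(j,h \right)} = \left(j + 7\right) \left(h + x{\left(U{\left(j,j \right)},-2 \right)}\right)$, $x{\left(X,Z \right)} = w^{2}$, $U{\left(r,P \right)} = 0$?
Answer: $-82940$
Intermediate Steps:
$w = 144$ ($w = 4 \left(\left(-3 - 1\right) - 2\right)^{2} = 4 \left(-4 - 2\right)^{2} = 4 \left(-6\right)^{2} = 4 \cdot 36 = 144$)
$x{\left(X,Z \right)} = 20736$ ($x{\left(X,Z \right)} = 144^{2} = 20736$)
$q{\left(j,h \right)} = \left(7 + j\right) \left(20736 + h\right)$ ($q{\left(j,h \right)} = \left(j + 7\right) \left(h + 20736\right) = \left(7 + j\right) \left(20736 + h\right)$)
$2 \left(q{\left(-9,3 \right)} + s{\left(8 \right)}\right) = 2 \left(\left(145152 + 7 \cdot 3 + 20736 \left(-9\right) + 3 \left(-9\right)\right) + 8\right) = 2 \left(\left(145152 + 21 - 186624 - 27\right) + 8\right) = 2 \left(-41478 + 8\right) = 2 \left(-41470\right) = -82940$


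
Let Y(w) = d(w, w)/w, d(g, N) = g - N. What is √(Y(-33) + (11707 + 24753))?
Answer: 2*√9115 ≈ 190.95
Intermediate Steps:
Y(w) = 0 (Y(w) = (w - w)/w = 0/w = 0)
√(Y(-33) + (11707 + 24753)) = √(0 + (11707 + 24753)) = √(0 + 36460) = √36460 = 2*√9115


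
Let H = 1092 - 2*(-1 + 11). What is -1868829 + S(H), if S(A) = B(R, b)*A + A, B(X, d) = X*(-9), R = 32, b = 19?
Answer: -2176493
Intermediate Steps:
B(X, d) = -9*X
H = 1072 (H = 1092 - 2*10 = 1092 - 1*20 = 1092 - 20 = 1072)
S(A) = -287*A (S(A) = (-9*32)*A + A = -288*A + A = -287*A)
-1868829 + S(H) = -1868829 - 287*1072 = -1868829 - 307664 = -2176493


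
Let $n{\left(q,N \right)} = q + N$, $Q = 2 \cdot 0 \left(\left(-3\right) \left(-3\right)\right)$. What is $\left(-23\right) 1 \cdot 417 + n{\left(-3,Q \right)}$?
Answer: $-9594$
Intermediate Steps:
$Q = 0$ ($Q = 2 \cdot 0 \cdot 9 = 2 \cdot 0 = 0$)
$n{\left(q,N \right)} = N + q$
$\left(-23\right) 1 \cdot 417 + n{\left(-3,Q \right)} = \left(-23\right) 1 \cdot 417 + \left(0 - 3\right) = \left(-23\right) 417 - 3 = -9591 - 3 = -9594$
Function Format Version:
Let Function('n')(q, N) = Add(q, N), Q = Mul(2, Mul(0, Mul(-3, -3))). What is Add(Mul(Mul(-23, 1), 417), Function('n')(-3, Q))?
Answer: -9594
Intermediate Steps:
Q = 0 (Q = Mul(2, Mul(0, 9)) = Mul(2, 0) = 0)
Function('n')(q, N) = Add(N, q)
Add(Mul(Mul(-23, 1), 417), Function('n')(-3, Q)) = Add(Mul(Mul(-23, 1), 417), Add(0, -3)) = Add(Mul(-23, 417), -3) = Add(-9591, -3) = -9594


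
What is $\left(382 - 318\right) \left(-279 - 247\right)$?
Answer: $-33664$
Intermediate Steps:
$\left(382 - 318\right) \left(-279 - 247\right) = 64 \left(-526\right) = -33664$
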